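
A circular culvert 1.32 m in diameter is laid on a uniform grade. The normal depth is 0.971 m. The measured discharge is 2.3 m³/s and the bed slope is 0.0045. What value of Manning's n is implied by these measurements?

For a circular section of diameter D = 1.32 m at depth y = 0.971 m, the central angle is θ = 2 arccos(1 − 2y/D) = 4.123 rad. Then A = (D²/8)(θ − sin θ) = 1.079 m² and P = Dθ/2 = 2.721 m.
Hydraulic radius R = A/P = 1.079/2.721 = 0.3965 m.
Rearranging Manning's equation: n = (1/Q) A R^(2/3) S^(1/2) = (1/2.3) × 1.079 × 0.3965^(2/3) × √0.0045 = 0.017.

n = 0.017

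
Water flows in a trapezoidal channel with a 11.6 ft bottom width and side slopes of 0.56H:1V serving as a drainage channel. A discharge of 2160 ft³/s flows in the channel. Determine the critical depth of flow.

y_c = 8.83 ft

At critical depth, Q² T / (g A³) = 1, i.e. A³/T = Q²/g = 2160²/32.2 = 144900.
Trying y = 6.48 ft: A³/T = 50960 — short.
Trying y = 10.7 ft: A³/T = 282800 — over.
Trying y = 8.83 ft: A³/T = 145100 — matches.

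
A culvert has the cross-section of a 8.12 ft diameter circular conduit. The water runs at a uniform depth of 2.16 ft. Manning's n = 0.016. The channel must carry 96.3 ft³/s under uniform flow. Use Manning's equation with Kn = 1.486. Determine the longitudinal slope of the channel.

S = 0.0065

For a circular section of diameter D = 8.12 ft at depth y = 2.16 ft, the central angle is θ = 2 arccos(1 − 2y/D) = 2.168 rad. Then A = (D²/8)(θ − sin θ) = 11.05 ft² and P = Dθ/2 = 8.8 ft.
Hydraulic radius R = A/P = 11.05/8.8 = 1.255 ft.
From Manning's equation, S = [nQ / (1.486 A R^(2/3))]² = [0.016 × 96.3 / (1.486 × 11.05 × 1.255^(2/3))]² = 0.0065.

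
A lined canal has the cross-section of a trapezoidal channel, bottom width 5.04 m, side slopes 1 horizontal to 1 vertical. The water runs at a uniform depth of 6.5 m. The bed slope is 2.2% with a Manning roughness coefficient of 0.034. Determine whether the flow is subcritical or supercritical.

With bottom width b = 5.04 m and side slope z = 1: A = (b + zy)y = (5.04 + 1×6.5)×6.5 = 75.01 m²; P = b + 2y√(1+z²) = 5.04 + 2×6.5×1.414 = 23.42 m.
Hydraulic radius R = A/P = 75.01/23.42 = 3.202 m.
V = (1/n) R^(2/3) √S = (1/0.034) × 3.202^(2/3) × √0.022 = 9.478 m/s. Hydraulic depth D_h = A/T = 75.01/18.04 = 4.158 m.
Froude number Fr = V/√(g·D_h) = 9.478/√(9.81×4.158) = 1.48, which is greater than 1, so the flow is supercritical.

supercritical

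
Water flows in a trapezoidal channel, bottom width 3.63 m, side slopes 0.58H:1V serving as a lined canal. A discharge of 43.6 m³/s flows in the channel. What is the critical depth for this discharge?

y_c = 2.17 m

At critical depth, Q² T / (g A³) = 1, i.e. A³/T = Q²/g = 43.6²/9.81 = 193.8.
At y = 2.42 m: A³/T = 280.8 — too large.
At y = 1.79 m: A³/T = 102.2 — too small.
At y = 2.17 m: A³/T = 194.2 — close enough.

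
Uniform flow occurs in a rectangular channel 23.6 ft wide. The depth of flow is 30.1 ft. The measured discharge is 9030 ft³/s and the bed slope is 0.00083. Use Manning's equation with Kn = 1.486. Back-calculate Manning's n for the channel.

n = 0.014

Flow area A = b·y = 23.6 × 30.1 = 710.4 ft². Wetted perimeter P = b + 2y = 23.6 + 2×30.1 = 83.8 ft.
Hydraulic radius R = A/P = 710.4/83.8 = 8.477 ft.
Rearranging Manning's equation: n = (1.486/Q) A R^(2/3) S^(1/2) = (1.486/9030) × 710.4 × 8.477^(2/3) × √0.00083 = 0.014.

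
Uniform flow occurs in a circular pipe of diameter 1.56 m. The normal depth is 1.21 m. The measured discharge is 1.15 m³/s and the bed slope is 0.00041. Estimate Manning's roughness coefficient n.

n = 0.017

For a circular section of diameter D = 1.56 m at depth y = 1.21 m, the central angle is θ = 2 arccos(1 − 2y/D) = 4.309 rad. Then A = (D²/8)(θ − sin θ) = 1.591 m² and P = Dθ/2 = 3.361 m.
Hydraulic radius R = A/P = 1.591/3.361 = 0.4733 m.
Rearranging Manning's equation: n = (1/Q) A R^(2/3) S^(1/2) = (1/1.15) × 1.591 × 0.4733^(2/3) × √0.00041 = 0.017.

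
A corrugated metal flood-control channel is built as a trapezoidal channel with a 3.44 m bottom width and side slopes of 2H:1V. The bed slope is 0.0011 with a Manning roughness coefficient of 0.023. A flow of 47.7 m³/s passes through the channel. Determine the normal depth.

y_n = 2.75 m

Manning's equation rearranged: A R^(2/3) = nQ / (1·√S) = 0.023 × 47.7 / (√0.0011) = 33.08.
At y = 3.14 m: A R^(2/3) = 44.25 — too large.
At y = 2.15 m: A R^(2/3) = 19.56 — too small.
At y = 2.75 m: A R^(2/3) = 33.1 — matches.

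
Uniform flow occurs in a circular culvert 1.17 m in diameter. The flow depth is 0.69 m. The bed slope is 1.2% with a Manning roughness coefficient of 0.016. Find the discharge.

Q = 2.12 m³/s

For a circular section of diameter D = 1.17 m at depth y = 0.69 m, the central angle is θ = 2 arccos(1 − 2y/D) = 3.503 rad. Then A = (D²/8)(θ − sin θ) = 0.6598 m² and P = Dθ/2 = 2.049 m.
Hydraulic radius R = A/P = 0.6598/2.049 = 0.322 m.
Manning's equation: Q = (1/n) A R^(2/3) S^(1/2) = (1/0.016) × 0.6598 × 0.322^(2/3) × 0.012^(1/2) = 2.12 m³/s.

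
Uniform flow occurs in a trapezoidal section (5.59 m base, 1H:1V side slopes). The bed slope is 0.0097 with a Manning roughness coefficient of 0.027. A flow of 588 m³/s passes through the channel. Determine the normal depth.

Manning's equation rearranged: A R^(2/3) = nQ / (1·√S) = 0.027 × 588 / (√0.0097) = 161.2.
Trying y = 7.88 m: A R^(2/3) = 258.8 — too large.
Trying y = 4.43 m: A R^(2/3) = 80.66 — too small.
Trying y = 6.27 m: A R^(2/3) = 161.1 — close enough.

y_n = 6.27 m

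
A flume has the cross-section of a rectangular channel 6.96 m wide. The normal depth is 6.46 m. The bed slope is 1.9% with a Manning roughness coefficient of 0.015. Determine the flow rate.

Q = 712 m³/s

Flow area A = b·y = 6.96 × 6.46 = 44.96 m². Wetted perimeter P = b + 2y = 6.96 + 2×6.46 = 19.88 m.
Hydraulic radius R = A/P = 44.96/19.88 = 2.262 m.
Manning's equation: Q = (1/n) A R^(2/3) S^(1/2) = (1/0.015) × 44.96 × 2.262^(2/3) × 0.019^(1/2) = 712 m³/s.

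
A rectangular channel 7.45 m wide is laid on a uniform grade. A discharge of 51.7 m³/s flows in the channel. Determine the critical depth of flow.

For a rectangular channel, critical depth y_c = (q²/g)^(1/3) where q = Q/b = 51.7/7.45 = 6.94 m²/s.
So y_c = (6.94²/9.81)^(1/3) = 1.7 m.

y_c = 1.7 m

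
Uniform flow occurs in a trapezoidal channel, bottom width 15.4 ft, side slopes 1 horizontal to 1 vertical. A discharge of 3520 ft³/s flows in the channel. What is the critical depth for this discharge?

y_c = 9.5 ft

At critical depth, Q² T / (g A³) = 1, i.e. A³/T = Q²/g = 3520²/32.2 = 384800.
Trying y = 11 ft: A³/T = 654800 — high.
Trying y = 6.92 ft: A³/T = 126000 — low.
Trying y = 9.5 ft: A³/T = 384800 — ≈ 384800.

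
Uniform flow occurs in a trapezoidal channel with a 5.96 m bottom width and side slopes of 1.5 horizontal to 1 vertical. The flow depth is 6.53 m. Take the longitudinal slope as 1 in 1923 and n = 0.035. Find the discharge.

Q = 154 m³/s

With bottom width b = 5.96 m and side slope z = 1.5: A = (b + zy)y = (5.96 + 1.5×6.53)×6.53 = 102.9 m²; P = b + 2y√(1+z²) = 5.96 + 2×6.53×1.803 = 29.5 m.
Hydraulic radius R = A/P = 102.9/29.5 = 3.487 m.
Manning's equation: Q = (1/n) A R^(2/3) S^(1/2) = (1/0.035) × 102.9 × 3.487^(2/3) × 0.00052^(1/2) = 154 m³/s.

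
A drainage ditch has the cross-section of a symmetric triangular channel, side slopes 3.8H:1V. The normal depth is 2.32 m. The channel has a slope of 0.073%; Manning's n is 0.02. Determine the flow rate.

For a triangular section with side slope z = 3.8: A = zy² = 3.8×2.32² = 20.45 m²; P = 2y√(1+z²) = 2×2.32×3.929 = 18.23 m.
Hydraulic radius R = A/P = 20.45/18.23 = 1.122 m.
Manning's equation: Q = (1/n) A R^(2/3) S^(1/2) = (1/0.02) × 20.45 × 1.122^(2/3) × 0.00073^(1/2) = 29.8 m³/s.

Q = 29.8 m³/s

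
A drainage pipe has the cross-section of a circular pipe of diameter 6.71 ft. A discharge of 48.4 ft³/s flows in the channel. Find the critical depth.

y_c = 1.79 ft

At critical depth, Q² T / (g A³) = 1, i.e. A³/T = Q²/g = 48.4²/32.2 = 72.75.
Trying y = 2.25 ft: A³/T = 177.7 — too large.
Trying y = 1.31 ft: A³/T = 21.63 — too small.
Trying y = 1.79 ft: A³/T = 73.21 — ≈ 72.75.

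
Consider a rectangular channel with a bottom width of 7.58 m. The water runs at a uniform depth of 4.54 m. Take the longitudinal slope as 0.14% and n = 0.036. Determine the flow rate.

Q = 58 m³/s

Flow area A = b·y = 7.58 × 4.54 = 34.41 m². Wetted perimeter P = b + 2y = 7.58 + 2×4.54 = 16.66 m.
Hydraulic radius R = A/P = 34.41/16.66 = 2.066 m.
Manning's equation: Q = (1/n) A R^(2/3) S^(1/2) = (1/0.036) × 34.41 × 2.066^(2/3) × 0.0014^(1/2) = 58 m³/s.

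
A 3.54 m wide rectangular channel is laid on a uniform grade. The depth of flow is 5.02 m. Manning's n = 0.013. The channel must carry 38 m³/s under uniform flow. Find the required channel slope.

Flow area A = b·y = 3.54 × 5.02 = 17.77 m². Wetted perimeter P = b + 2y = 3.54 + 2×5.02 = 13.58 m.
Hydraulic radius R = A/P = 17.77/13.58 = 1.309 m.
From Manning's equation, S = [nQ / (1 A R^(2/3))]² = [0.013 × 38 / (1 × 17.77 × 1.309^(2/3))]² = 0.00054.

S = 0.00054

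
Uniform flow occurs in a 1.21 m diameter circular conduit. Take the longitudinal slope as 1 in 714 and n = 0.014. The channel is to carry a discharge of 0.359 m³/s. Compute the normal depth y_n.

y_n = 0.42 m

Manning's equation rearranged: A R^(2/3) = nQ / (1·√S) = 0.014 × 0.359 / (√0.001401) = 0.1343.
Try y = 0.463 m: A R^(2/3) = 0.1609 — too large.
Try y = 0.42 m: A R^(2/3) = 0.1341 — ≈ 0.1343.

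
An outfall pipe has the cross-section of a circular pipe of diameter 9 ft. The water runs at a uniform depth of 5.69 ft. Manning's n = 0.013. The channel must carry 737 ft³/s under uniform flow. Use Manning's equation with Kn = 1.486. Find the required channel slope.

For a circular section of diameter D = 9 ft at depth y = 5.69 ft, the central angle is θ = 2 arccos(1 − 2y/D) = 3.677 rad. Then A = (D²/8)(θ − sin θ) = 42.39 ft² and P = Dθ/2 = 16.55 ft.
Hydraulic radius R = A/P = 42.39/16.55 = 2.562 ft.
From Manning's equation, S = [nQ / (1.486 A R^(2/3))]² = [0.013 × 737 / (1.486 × 42.39 × 2.562^(2/3))]² = 0.0066.

S = 0.0066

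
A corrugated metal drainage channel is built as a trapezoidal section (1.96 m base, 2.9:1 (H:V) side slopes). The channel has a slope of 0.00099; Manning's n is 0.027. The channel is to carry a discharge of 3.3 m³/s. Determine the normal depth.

Manning's equation rearranged: A R^(2/3) = nQ / (1·√S) = 0.027 × 3.3 / (√0.00099) = 2.832.
At y = 1.07 m: A R^(2/3) = 4.004 — too large.
At y = 0.911 m: A R^(2/3) = 2.832 — ≈ 2.832.

y_n = 0.911 m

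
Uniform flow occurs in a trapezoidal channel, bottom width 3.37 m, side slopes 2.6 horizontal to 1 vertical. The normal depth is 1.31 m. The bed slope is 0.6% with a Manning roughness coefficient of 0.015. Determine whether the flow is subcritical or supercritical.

supercritical

With bottom width b = 3.37 m and side slope z = 2.6: A = (b + zy)y = (3.37 + 2.6×1.31)×1.31 = 8.877 m²; P = b + 2y√(1+z²) = 3.37 + 2×1.31×2.786 = 10.67 m.
Hydraulic radius R = A/P = 8.877/10.67 = 0.832 m.
V = (1/n) R^(2/3) √S = (1/0.015) × 0.832^(2/3) × √0.006 = 4.568 m/s. Hydraulic depth D_h = A/T = 8.877/10.18 = 0.8718 m.
Froude number Fr = V/√(g·D_h) = 4.568/√(9.81×0.8718) = 1.56, which is greater than 1, so the flow is supercritical.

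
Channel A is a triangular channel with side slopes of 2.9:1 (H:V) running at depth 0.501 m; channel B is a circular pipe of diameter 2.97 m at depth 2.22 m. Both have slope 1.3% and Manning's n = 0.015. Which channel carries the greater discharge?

Channel A: For a triangular section with side slope z = 2.9: A = zy² = 2.9×0.501² = 0.7279 m²; P = 2y√(1+z²) = 2×0.501×3.068 = 3.074 m. Hydraulic radius R = A/P = 0.7279/3.074 = 0.2368 m. Q_A = (1/0.015)·0.7279·0.2368^(2/3)·√0.013 = 2.118 m³/s.
Channel B: For a circular section of diameter D = 2.97 m at depth y = 2.22 m, the central angle is θ = 2 arccos(1 − 2y/D) = 4.177 rad. Then A = (D²/8)(θ − sin θ) = 5.554 m² and P = Dθ/2 = 6.203 m. Hydraulic radius R = A/P = 5.554/6.203 = 0.8954 m. Q_B = (1/0.015)·5.554·0.8954^(2/3)·√0.013 = 39.22 m³/s.
Q_A = 2.118 m³/s vs Q_B = 39.22 m³/s, so channel B carries more.

channel B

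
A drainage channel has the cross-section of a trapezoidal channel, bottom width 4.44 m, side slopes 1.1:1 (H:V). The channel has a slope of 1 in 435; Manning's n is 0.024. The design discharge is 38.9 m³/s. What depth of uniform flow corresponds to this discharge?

Manning's equation rearranged: A R^(2/3) = nQ / (1·√S) = 0.024 × 38.9 / (√0.002299) = 19.47.
At y = 1.56 m: A R^(2/3) = 9.97 — low.
At y = 2.25 m: A R^(2/3) = 19.45 — matches.

y_n = 2.25 m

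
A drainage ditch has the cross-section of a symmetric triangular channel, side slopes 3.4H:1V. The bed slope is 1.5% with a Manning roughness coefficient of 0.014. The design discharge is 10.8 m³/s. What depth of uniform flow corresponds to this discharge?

y_n = 0.822 m

Manning's equation rearranged: A R^(2/3) = nQ / (1·√S) = 0.014 × 10.8 / (√0.015) = 1.235.
Try y = 0.731 m: A R^(2/3) = 0.9034 — short.
Try y = 1.05 m: A R^(2/3) = 2.373 — over.
Try y = 0.822 m: A R^(2/3) = 1.235 — matches.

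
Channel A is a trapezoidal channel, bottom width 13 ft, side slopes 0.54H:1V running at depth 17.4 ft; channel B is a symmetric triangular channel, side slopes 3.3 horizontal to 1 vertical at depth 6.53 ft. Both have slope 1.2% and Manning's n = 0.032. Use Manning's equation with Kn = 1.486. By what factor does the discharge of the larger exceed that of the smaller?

4.93

Channel A: With bottom width b = 13 ft and side slope z = 0.54: A = (b + zy)y = (13 + 0.54×17.4)×17.4 = 389.7 ft²; P = b + 2y√(1+z²) = 13 + 2×17.4×1.136 = 52.55 ft. Hydraulic radius R = A/P = 389.7/52.55 = 7.416 ft. Q_A = (1.486/0.032)·389.7·7.416^(2/3)·√0.012 = 7538 ft³/s.
Channel B: For a triangular section with side slope z = 3.3: A = zy² = 3.3×6.53² = 140.7 ft²; P = 2y√(1+z²) = 2×6.53×3.448 = 45.03 ft. Hydraulic radius R = A/P = 140.7/45.03 = 3.125 ft. Q_B = (1.486/0.032)·140.7·3.125^(2/3)·√0.012 = 1530 ft³/s.
The larger discharge is 7538 ft³/s and the smaller is 1530 ft³/s; the ratio is 4.93.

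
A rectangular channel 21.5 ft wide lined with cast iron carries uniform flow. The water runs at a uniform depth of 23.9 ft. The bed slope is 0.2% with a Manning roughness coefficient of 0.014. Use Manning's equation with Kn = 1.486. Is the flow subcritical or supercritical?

Flow area A = b·y = 21.5 × 23.9 = 513.9 ft². Wetted perimeter P = b + 2y = 21.5 + 2×23.9 = 69.3 ft.
Hydraulic radius R = A/P = 513.9/69.3 = 7.415 ft.
V = (1.486/n) R^(2/3) √S = (1.486/0.014) × 7.415^(2/3) × √0.002 = 18.05 ft/s. Hydraulic depth D_h = A/T = 513.9/21.5 = 23.9 ft.
Froude number Fr = V/√(g·D_h) = 18.05/√(32.2×23.9) = 0.651, which is less than 1, so the flow is subcritical.

subcritical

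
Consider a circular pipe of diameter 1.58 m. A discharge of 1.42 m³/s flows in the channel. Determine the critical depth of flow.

y_c = 0.598 m

At critical depth, Q² T / (g A³) = 1, i.e. A³/T = Q²/g = 1.42²/9.81 = 0.2055.
Trying y = 0.429 m: A³/T = 0.05676 — too small.
Trying y = 0.678 m: A³/T = 0.3323 — too large.
Trying y = 0.598 m: A³/T = 0.2051 — close enough.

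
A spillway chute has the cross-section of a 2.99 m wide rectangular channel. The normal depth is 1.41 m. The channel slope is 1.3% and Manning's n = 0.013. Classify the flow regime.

supercritical

Flow area A = b·y = 2.99 × 1.41 = 4.216 m². Wetted perimeter P = b + 2y = 2.99 + 2×1.41 = 5.81 m.
Hydraulic radius R = A/P = 4.216/5.81 = 0.7256 m.
V = (1/n) R^(2/3) √S = (1/0.013) × 0.7256^(2/3) × √0.013 = 7.082 m/s. Hydraulic depth D_h = A/T = 4.216/2.99 = 1.41 m.
Froude number Fr = V/√(g·D_h) = 7.082/√(9.81×1.41) = 1.9, which is greater than 1, so the flow is supercritical.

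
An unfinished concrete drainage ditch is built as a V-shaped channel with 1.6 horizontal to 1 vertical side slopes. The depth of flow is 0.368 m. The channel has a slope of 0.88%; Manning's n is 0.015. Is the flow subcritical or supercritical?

For a triangular section with side slope z = 1.6: A = zy² = 1.6×0.368² = 0.2167 m²; P = 2y√(1+z²) = 2×0.368×1.887 = 1.389 m.
Hydraulic radius R = A/P = 0.2167/1.389 = 0.156 m.
V = (1/n) R^(2/3) √S = (1/0.015) × 0.156^(2/3) × √0.0088 = 1.813 m/s. Hydraulic depth D_h = A/T = 0.2167/1.178 = 0.184 m.
Froude number Fr = V/√(g·D_h) = 1.813/√(9.81×0.184) = 1.35, which is greater than 1, so the flow is supercritical.

supercritical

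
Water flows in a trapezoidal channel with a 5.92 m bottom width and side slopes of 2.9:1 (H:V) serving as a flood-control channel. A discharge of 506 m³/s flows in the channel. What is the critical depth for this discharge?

y_c = 4.82 m

At critical depth, Q² T / (g A³) = 1, i.e. A³/T = Q²/g = 506²/9.81 = 26100.
Try y = 6.1 m: A³/T = 72330 — too large.
Try y = 3.68 m: A³/T = 8349 — too small.
Try y = 4.82 m: A³/T = 26040 — ≈ 26100.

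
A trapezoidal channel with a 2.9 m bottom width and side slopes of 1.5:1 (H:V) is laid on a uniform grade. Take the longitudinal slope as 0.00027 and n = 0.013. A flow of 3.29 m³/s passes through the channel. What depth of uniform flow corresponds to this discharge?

Manning's equation rearranged: A R^(2/3) = nQ / (1·√S) = 0.013 × 3.29 / (√0.00027) = 2.603.
Try y = 0.706 m: A R^(2/3) = 1.792 — short.
Try y = 0.937 m: A R^(2/3) = 3.004 — over.
Try y = 0.867 m: A R^(2/3) = 2.603 — ≈ 2.603.

y_n = 0.867 m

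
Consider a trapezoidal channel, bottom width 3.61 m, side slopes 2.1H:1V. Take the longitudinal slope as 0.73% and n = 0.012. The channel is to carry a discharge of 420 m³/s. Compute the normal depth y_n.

Manning's equation rearranged: A R^(2/3) = nQ / (1·√S) = 0.012 × 420 / (√0.0073) = 58.99.
Try y = 2.73 m: A R^(2/3) = 34.37 — low.
Try y = 4.38 m: A R^(2/3) = 98.85 — high.
Try y = 3.49 m: A R^(2/3) = 59.05 — matches.

y_n = 3.49 m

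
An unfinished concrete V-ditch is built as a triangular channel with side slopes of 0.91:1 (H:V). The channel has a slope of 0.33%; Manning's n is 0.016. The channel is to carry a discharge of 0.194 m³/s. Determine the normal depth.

y_n = 0.455 m

Manning's equation rearranged: A R^(2/3) = nQ / (1·√S) = 0.016 × 0.194 / (√0.0033) = 0.05403.
Trying y = 0.323 m: A R^(2/3) = 0.02162 — low.
Trying y = 0.455 m: A R^(2/3) = 0.05392 — ≈ 0.05403.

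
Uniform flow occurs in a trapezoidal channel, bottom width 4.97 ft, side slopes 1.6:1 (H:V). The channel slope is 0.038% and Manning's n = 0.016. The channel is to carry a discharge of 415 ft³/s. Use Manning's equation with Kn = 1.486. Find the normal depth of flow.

Manning's equation rearranged: A R^(2/3) = nQ / (1.486·√S) = 0.016 × 415 / (1.486 × √0.00038) = 229.2.
Try y = 5.63 ft: A R^(2/3) = 163.8 — low.
Try y = 7.51 ft: A R^(2/3) = 312.3 — high.
Try y = 6.55 ft: A R^(2/3) = 229.2 — close enough.

y_n = 6.55 ft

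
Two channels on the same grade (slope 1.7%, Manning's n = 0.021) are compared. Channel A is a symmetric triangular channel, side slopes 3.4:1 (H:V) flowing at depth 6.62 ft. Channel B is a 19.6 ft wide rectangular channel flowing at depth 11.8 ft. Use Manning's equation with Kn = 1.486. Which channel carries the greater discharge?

Channel A: For a triangular section with side slope z = 3.4: A = zy² = 3.4×6.62² = 149 ft²; P = 2y√(1+z²) = 2×6.62×3.544 = 46.92 ft. Hydraulic radius R = A/P = 149/46.92 = 3.175 ft. Q_A = (1.486/0.021)·149·3.175^(2/3)·√0.017 = 2970 ft³/s.
Channel B: Flow area A = b·y = 19.6 × 11.8 = 231.3 ft². Wetted perimeter P = b + 2y = 19.6 + 2×11.8 = 43.2 ft. Hydraulic radius R = A/P = 231.3/43.2 = 5.354 ft. Q_B = (1.486/0.021)·231.3·5.354^(2/3)·√0.017 = 6530 ft³/s.
Q_A = 2970 ft³/s vs Q_B = 6530 ft³/s, so channel B carries more.

channel B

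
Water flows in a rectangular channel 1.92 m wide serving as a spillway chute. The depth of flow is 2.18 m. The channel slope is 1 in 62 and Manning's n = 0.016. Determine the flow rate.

Flow area A = b·y = 1.92 × 2.18 = 4.186 m². Wetted perimeter P = b + 2y = 1.92 + 2×2.18 = 6.28 m.
Hydraulic radius R = A/P = 4.186/6.28 = 0.6665 m.
Manning's equation: Q = (1/n) A R^(2/3) S^(1/2) = (1/0.016) × 4.186 × 0.6665^(2/3) × 0.01613^(1/2) = 25.3 m³/s.

Q = 25.3 m³/s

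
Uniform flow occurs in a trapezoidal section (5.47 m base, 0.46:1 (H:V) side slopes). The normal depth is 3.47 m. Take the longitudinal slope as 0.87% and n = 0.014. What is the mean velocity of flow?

V = 10.1 m/s

With bottom width b = 5.47 m and side slope z = 0.46: A = (b + zy)y = (5.47 + 0.46×3.47)×3.47 = 24.52 m²; P = b + 2y√(1+z²) = 5.47 + 2×3.47×1.101 = 13.11 m.
Hydraulic radius R = A/P = 24.52/13.11 = 1.87 m.
From Manning's equation, V = (1/n) R^(2/3) S^(1/2) = (1/0.014) × 1.87^(2/3) × 0.0087^(1/2) = 10.1 m/s.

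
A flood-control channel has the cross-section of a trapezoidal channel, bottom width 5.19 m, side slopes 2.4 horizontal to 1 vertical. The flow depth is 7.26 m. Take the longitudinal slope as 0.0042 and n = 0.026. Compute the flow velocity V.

With bottom width b = 5.19 m and side slope z = 2.4: A = (b + zy)y = (5.19 + 2.4×7.26)×7.26 = 164.2 m²; P = b + 2y√(1+z²) = 5.19 + 2×7.26×2.6 = 42.94 m.
Hydraulic radius R = A/P = 164.2/42.94 = 3.823 m.
From Manning's equation, V = (1/n) R^(2/3) S^(1/2) = (1/0.026) × 3.823^(2/3) × 0.0042^(1/2) = 6.09 m/s.

V = 6.09 m/s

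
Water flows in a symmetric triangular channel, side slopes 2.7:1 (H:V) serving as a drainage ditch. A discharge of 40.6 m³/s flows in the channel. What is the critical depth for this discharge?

At critical depth, Q² T / (g A³) = 1, i.e. A³/T = Q²/g = 40.6²/9.81 = 168.
At y = 1.8 m: A³/T = 68.87 — too small.
At y = 2.15 m: A³/T = 167.5 — ≈ 168.

y_c = 2.15 m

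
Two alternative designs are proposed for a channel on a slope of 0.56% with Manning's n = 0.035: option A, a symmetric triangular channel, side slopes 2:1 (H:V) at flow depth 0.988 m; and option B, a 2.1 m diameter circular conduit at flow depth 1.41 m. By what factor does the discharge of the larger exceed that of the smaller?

1.58

Channel A: For a triangular section with side slope z = 2: A = zy² = 2×0.988² = 1.952 m²; P = 2y√(1+z²) = 2×0.988×2.236 = 4.418 m. Hydraulic radius R = A/P = 1.952/4.418 = 0.4418 m. Q_A = (1/0.035)·1.952·0.4418^(2/3)·√0.0056 = 2.422 m³/s.
Channel B: For a circular section of diameter D = 2.1 m at depth y = 1.41 m, the central angle is θ = 2 arccos(1 − 2y/D) = 3.842 rad. Then A = (D²/8)(θ − sin θ) = 2.473 m² and P = Dθ/2 = 4.034 m. Hydraulic radius R = A/P = 2.473/4.034 = 0.613 m. Q_B = (1/0.035)·2.473·0.613^(2/3)·√0.0056 = 3.815 m³/s.
The larger discharge is 3.815 m³/s and the smaller is 2.422 m³/s; the ratio is 1.58.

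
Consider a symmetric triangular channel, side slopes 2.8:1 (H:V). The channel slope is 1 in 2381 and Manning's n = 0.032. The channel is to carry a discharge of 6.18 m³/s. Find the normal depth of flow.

y_n = 1.92 m

Manning's equation rearranged: A R^(2/3) = nQ / (1·√S) = 0.032 × 6.18 / (√0.00042) = 9.65.
At y = 2.14 m: A R^(2/3) = 12.89 — high.
At y = 1.4 m: A R^(2/3) = 4.157 — low.
At y = 1.92 m: A R^(2/3) = 9.651 — matches.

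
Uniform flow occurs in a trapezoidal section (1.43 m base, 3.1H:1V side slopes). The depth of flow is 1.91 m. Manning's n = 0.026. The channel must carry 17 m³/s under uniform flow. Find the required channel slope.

With bottom width b = 1.43 m and side slope z = 3.1: A = (b + zy)y = (1.43 + 3.1×1.91)×1.91 = 14.04 m²; P = b + 2y√(1+z²) = 1.43 + 2×1.91×3.257 = 13.87 m.
Hydraulic radius R = A/P = 14.04/13.87 = 1.012 m.
From Manning's equation, S = [nQ / (1 A R^(2/3))]² = [0.026 × 17 / (1 × 14.04 × 1.012^(2/3))]² = 0.000975.

S = 0.000975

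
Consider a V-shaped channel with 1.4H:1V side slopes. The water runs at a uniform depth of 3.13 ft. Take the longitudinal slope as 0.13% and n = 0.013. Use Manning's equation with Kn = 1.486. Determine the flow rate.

For a triangular section with side slope z = 1.4: A = zy² = 1.4×3.13² = 13.72 ft²; P = 2y√(1+z²) = 2×3.13×1.72 = 10.77 ft.
Hydraulic radius R = A/P = 13.72/10.77 = 1.273 ft.
Manning's equation: Q = (1.486/n) A R^(2/3) S^(1/2) = (1.486/0.013) × 13.72 × 1.273^(2/3) × 0.0013^(1/2) = 66.4 ft³/s.

Q = 66.4 ft³/s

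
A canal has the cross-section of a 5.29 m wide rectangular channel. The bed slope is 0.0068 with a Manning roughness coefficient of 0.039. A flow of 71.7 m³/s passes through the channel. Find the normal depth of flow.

y_n = 4.55 m

Manning's equation rearranged: A R^(2/3) = nQ / (1·√S) = 0.039 × 71.7 / (√0.0068) = 33.91.
At y = 5.02 m: A R^(2/3) = 38.3 — high.
At y = 3.34 m: A R^(2/3) = 22.91 — low.
At y = 4.55 m: A R^(2/3) = 33.92 — close enough.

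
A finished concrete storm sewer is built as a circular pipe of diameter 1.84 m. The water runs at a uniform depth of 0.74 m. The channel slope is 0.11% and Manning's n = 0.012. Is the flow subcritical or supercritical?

For a circular section of diameter D = 1.84 m at depth y = 0.74 m, the central angle is θ = 2 arccos(1 − 2y/D) = 2.748 rad. Then A = (D²/8)(θ − sin θ) = 1 m² and P = Dθ/2 = 2.528 m.
Hydraulic radius R = A/P = 1/2.528 = 0.3958 m.
V = (1/n) R^(2/3) √S = (1/0.012) × 0.3958^(2/3) × √0.0011 = 1.49 m/s. Hydraulic depth D_h = A/T = 1/1.804 = 0.5544 m.
Froude number Fr = V/√(g·D_h) = 1.49/√(9.81×0.5544) = 0.639, which is less than 1, so the flow is subcritical.

subcritical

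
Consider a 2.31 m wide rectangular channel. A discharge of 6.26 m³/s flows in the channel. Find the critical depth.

y_c = 0.908 m

For a rectangular channel, critical depth y_c = (q²/g)^(1/3) where q = Q/b = 6.26/2.31 = 2.71 m²/s.
So y_c = (2.71²/9.81)^(1/3) = 0.908 m.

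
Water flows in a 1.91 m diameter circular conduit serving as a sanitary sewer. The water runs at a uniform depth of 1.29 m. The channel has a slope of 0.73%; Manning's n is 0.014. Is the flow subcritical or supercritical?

supercritical

For a circular section of diameter D = 1.91 m at depth y = 1.29 m, the central angle is θ = 2 arccos(1 − 2y/D) = 3.858 rad. Then A = (D²/8)(θ − sin θ) = 2.059 m² and P = Dθ/2 = 3.685 m.
Hydraulic radius R = A/P = 2.059/3.685 = 0.5588 m.
V = (1/n) R^(2/3) √S = (1/0.014) × 0.5588^(2/3) × √0.0073 = 4.14 m/s. Hydraulic depth D_h = A/T = 2.059/1.789 = 1.151 m.
Froude number Fr = V/√(g·D_h) = 4.14/√(9.81×1.151) = 1.23, which is greater than 1, so the flow is supercritical.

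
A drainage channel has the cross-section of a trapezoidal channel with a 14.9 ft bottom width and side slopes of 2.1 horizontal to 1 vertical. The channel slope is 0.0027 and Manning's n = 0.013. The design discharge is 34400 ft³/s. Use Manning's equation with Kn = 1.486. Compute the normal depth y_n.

Manning's equation rearranged: A R^(2/3) = nQ / (1.486·√S) = 0.013 × 34400 / (1.486 × √0.0027) = 5792.
Trying y = 25.8 ft: A R^(2/3) = 9960 — too large.
Trying y = 15 ft: A R^(2/3) = 2835 — too small.
Trying y = 20.5 ft: A R^(2/3) = 5795 — close enough.

y_n = 20.5 ft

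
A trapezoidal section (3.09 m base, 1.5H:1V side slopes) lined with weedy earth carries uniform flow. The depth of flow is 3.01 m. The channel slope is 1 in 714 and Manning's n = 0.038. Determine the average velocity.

V = 1.37 m/s

With bottom width b = 3.09 m and side slope z = 1.5: A = (b + zy)y = (3.09 + 1.5×3.01)×3.01 = 22.89 m²; P = b + 2y√(1+z²) = 3.09 + 2×3.01×1.803 = 13.94 m.
Hydraulic radius R = A/P = 22.89/13.94 = 1.642 m.
From Manning's equation, V = (1/n) R^(2/3) S^(1/2) = (1/0.038) × 1.642^(2/3) × 0.001401^(1/2) = 1.37 m/s.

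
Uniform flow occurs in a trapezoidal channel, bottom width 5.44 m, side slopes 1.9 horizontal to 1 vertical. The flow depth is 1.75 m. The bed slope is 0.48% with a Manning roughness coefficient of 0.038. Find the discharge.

Q = 31.3 m³/s

With bottom width b = 5.44 m and side slope z = 1.9: A = (b + zy)y = (5.44 + 1.9×1.75)×1.75 = 15.34 m²; P = b + 2y√(1+z²) = 5.44 + 2×1.75×2.147 = 12.95 m.
Hydraulic radius R = A/P = 15.34/12.95 = 1.184 m.
Manning's equation: Q = (1/n) A R^(2/3) S^(1/2) = (1/0.038) × 15.34 × 1.184^(2/3) × 0.0048^(1/2) = 31.3 m³/s.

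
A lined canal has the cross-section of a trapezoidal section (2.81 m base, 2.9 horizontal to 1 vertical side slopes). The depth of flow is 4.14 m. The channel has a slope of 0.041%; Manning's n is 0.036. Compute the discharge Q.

Q = 57.9 m³/s

With bottom width b = 2.81 m and side slope z = 2.9: A = (b + zy)y = (2.81 + 2.9×4.14)×4.14 = 61.34 m²; P = b + 2y√(1+z²) = 2.81 + 2×4.14×3.068 = 28.21 m.
Hydraulic radius R = A/P = 61.34/28.21 = 2.174 m.
Manning's equation: Q = (1/n) A R^(2/3) S^(1/2) = (1/0.036) × 61.34 × 2.174^(2/3) × 0.00041^(1/2) = 57.9 m³/s.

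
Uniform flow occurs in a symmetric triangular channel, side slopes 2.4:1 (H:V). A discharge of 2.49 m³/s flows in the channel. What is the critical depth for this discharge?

At critical depth, Q² T / (g A³) = 1, i.e. A³/T = Q²/g = 2.49²/9.81 = 0.632.
Trying y = 0.934 m: A³/T = 2.047 — high.
Trying y = 0.503 m: A³/T = 0.09273 — low.
Trying y = 0.738 m: A³/T = 0.6305 — close enough.

y_c = 0.738 m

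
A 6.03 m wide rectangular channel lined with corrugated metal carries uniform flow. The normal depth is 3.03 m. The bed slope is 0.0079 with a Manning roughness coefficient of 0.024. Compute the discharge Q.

Q = 89.1 m³/s

Flow area A = b·y = 6.03 × 3.03 = 18.27 m². Wetted perimeter P = b + 2y = 6.03 + 2×3.03 = 12.09 m.
Hydraulic radius R = A/P = 18.27/12.09 = 1.511 m.
Manning's equation: Q = (1/n) A R^(2/3) S^(1/2) = (1/0.024) × 18.27 × 1.511^(2/3) × 0.0079^(1/2) = 89.1 m³/s.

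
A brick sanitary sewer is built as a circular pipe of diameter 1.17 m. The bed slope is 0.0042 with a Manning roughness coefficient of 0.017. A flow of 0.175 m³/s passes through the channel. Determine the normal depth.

y_n = 0.246 m

Manning's equation rearranged: A R^(2/3) = nQ / (1·√S) = 0.017 × 0.175 / (√0.0042) = 0.04591.
At y = 0.28 m: A R^(2/3) = 0.0595 — over.
At y = 0.172 m: A R^(2/3) = 0.02209 — short.
At y = 0.246 m: A R^(2/3) = 0.0459 — ≈ 0.04591.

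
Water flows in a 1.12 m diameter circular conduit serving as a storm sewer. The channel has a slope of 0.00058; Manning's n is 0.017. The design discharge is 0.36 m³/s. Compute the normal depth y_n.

y_n = 0.627 m

Manning's equation rearranged: A R^(2/3) = nQ / (1·√S) = 0.017 × 0.36 / (√0.00058) = 0.2541.
At y = 0.471 m: A R^(2/3) = 0.1556 — low.
At y = 0.627 m: A R^(2/3) = 0.2541 — close enough.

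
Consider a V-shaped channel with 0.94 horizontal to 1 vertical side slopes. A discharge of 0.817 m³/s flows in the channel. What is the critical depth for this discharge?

y_c = 0.688 m

At critical depth, Q² T / (g A³) = 1, i.e. A³/T = Q²/g = 0.817²/9.81 = 0.06804.
Trying y = 0.581 m: A³/T = 0.02925 — short.
Trying y = 0.799 m: A³/T = 0.1439 — over.
Trying y = 0.688 m: A³/T = 0.0681 — ≈ 0.06804.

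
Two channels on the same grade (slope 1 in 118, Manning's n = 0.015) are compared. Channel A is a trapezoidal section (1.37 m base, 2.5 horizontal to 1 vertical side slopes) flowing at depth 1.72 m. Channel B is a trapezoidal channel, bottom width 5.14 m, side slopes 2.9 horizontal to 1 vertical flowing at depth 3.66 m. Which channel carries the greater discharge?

channel B

Channel A: With bottom width b = 1.37 m and side slope z = 2.5: A = (b + zy)y = (1.37 + 2.5×1.72)×1.72 = 9.752 m²; P = b + 2y√(1+z²) = 1.37 + 2×1.72×2.693 = 10.63 m. Hydraulic radius R = A/P = 9.752/10.63 = 0.9172 m. Q_A = (1/0.015)·9.752·0.9172^(2/3)·√0.008475 = 56.5 m³/s.
Channel B: With bottom width b = 5.14 m and side slope z = 2.9: A = (b + zy)y = (5.14 + 2.9×3.66)×3.66 = 57.66 m²; P = b + 2y√(1+z²) = 5.14 + 2×3.66×3.068 = 27.59 m. Hydraulic radius R = A/P = 57.66/27.59 = 2.09 m. Q_B = (1/0.015)·57.66·2.09^(2/3)·√0.008475 = 578.4 m³/s.
Q_A = 56.5 m³/s vs Q_B = 578.4 m³/s, so channel B carries more.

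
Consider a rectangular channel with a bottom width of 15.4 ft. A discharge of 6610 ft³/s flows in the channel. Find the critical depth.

For a rectangular channel, critical depth y_c = (q²/g)^(1/3) where q = Q/b = 6610/15.4 = 429.2 ft²/s.
So y_c = (429.2²/32.2)^(1/3) = 17.9 ft.

y_c = 17.9 ft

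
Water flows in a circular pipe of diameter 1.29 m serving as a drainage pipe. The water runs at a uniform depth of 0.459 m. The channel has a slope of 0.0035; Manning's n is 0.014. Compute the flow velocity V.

V = 1.69 m/s

For a circular section of diameter D = 1.29 m at depth y = 0.459 m, the central angle is θ = 2 arccos(1 − 2y/D) = 2.557 rad. Then A = (D²/8)(θ − sin θ) = 0.4169 m² and P = Dθ/2 = 1.649 m.
Hydraulic radius R = A/P = 0.4169/1.649 = 0.2528 m.
From Manning's equation, V = (1/n) R^(2/3) S^(1/2) = (1/0.014) × 0.2528^(2/3) × 0.0035^(1/2) = 1.69 m/s.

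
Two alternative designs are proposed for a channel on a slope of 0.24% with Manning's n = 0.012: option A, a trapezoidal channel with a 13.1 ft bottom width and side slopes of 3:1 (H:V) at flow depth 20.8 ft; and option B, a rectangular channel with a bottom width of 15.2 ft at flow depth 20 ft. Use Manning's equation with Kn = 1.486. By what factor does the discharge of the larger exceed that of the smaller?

8.12

Channel A: With bottom width b = 13.1 ft and side slope z = 3: A = (b + zy)y = (13.1 + 3×20.8)×20.8 = 1570 ft²; P = b + 2y√(1+z²) = 13.1 + 2×20.8×3.162 = 144.7 ft. Hydraulic radius R = A/P = 1570/144.7 = 10.86 ft. Q_A = (1.486/0.012)·1570·10.86^(2/3)·√0.0024 = 46710 ft³/s.
Channel B: Flow area A = b·y = 15.2 × 20 = 304 ft². Wetted perimeter P = b + 2y = 15.2 + 2×20 = 55.2 ft. Hydraulic radius R = A/P = 304/55.2 = 5.507 ft. Q_B = (1.486/0.012)·304·5.507^(2/3)·√0.0024 = 5751 ft³/s.
The larger discharge is 46710 ft³/s and the smaller is 5751 ft³/s; the ratio is 8.12.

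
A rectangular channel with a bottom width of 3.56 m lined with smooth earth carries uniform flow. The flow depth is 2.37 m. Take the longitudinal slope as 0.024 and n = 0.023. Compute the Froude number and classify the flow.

supercritical

Flow area A = b·y = 3.56 × 2.37 = 8.437 m². Wetted perimeter P = b + 2y = 3.56 + 2×2.37 = 8.3 m.
Hydraulic radius R = A/P = 8.437/8.3 = 1.017 m.
V = (1/n) R^(2/3) √S = (1/0.023) × 1.017^(2/3) × √0.024 = 6.81 m/s. Hydraulic depth D_h = A/T = 8.437/3.56 = 2.37 m.
Froude number Fr = V/√(g·D_h) = 6.81/√(9.81×2.37) = 1.41, which is greater than 1, so the flow is supercritical.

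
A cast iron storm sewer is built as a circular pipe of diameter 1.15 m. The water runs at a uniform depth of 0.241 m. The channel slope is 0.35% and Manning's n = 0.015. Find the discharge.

Q = 0.172 m³/s

For a circular section of diameter D = 1.15 m at depth y = 0.241 m, the central angle is θ = 2 arccos(1 − 2y/D) = 1.902 rad. Then A = (D²/8)(θ − sin θ) = 0.1581 m² and P = Dθ/2 = 1.094 m.
Hydraulic radius R = A/P = 0.1581/1.094 = 0.1446 m.
Manning's equation: Q = (1/n) A R^(2/3) S^(1/2) = (1/0.015) × 0.1581 × 0.1446^(2/3) × 0.0035^(1/2) = 0.172 m³/s.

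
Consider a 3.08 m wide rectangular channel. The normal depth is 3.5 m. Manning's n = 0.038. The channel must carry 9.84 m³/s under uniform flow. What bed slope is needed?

Flow area A = b·y = 3.08 × 3.5 = 10.78 m². Wetted perimeter P = b + 2y = 3.08 + 2×3.5 = 10.08 m.
Hydraulic radius R = A/P = 10.78/10.08 = 1.069 m.
From Manning's equation, S = [nQ / (1 A R^(2/3))]² = [0.038 × 9.84 / (1 × 10.78 × 1.069^(2/3))]² = 0.0011.

S = 0.0011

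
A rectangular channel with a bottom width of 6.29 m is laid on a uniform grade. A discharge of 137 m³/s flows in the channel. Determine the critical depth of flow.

y_c = 3.64 m

For a rectangular channel, critical depth y_c = (q²/g)^(1/3) where q = Q/b = 137/6.29 = 21.78 m²/s.
So y_c = (21.78²/9.81)^(1/3) = 3.64 m.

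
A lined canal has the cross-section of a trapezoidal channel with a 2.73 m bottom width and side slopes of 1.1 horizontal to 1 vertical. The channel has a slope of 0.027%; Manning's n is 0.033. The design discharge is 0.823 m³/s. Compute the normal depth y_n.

Manning's equation rearranged: A R^(2/3) = nQ / (1·√S) = 0.033 × 0.823 / (√0.00027) = 1.653.
Try y = 0.913 m: A R^(2/3) = 2.496 — over.
Try y = 0.522 m: A R^(2/3) = 0.9407 — short.
Try y = 0.723 m: A R^(2/3) = 1.653 — matches.

y_n = 0.723 m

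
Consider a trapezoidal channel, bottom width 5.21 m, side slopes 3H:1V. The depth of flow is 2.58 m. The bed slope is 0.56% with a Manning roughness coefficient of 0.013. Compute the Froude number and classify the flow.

With bottom width b = 5.21 m and side slope z = 3: A = (b + zy)y = (5.21 + 3×2.58)×2.58 = 33.41 m²; P = b + 2y√(1+z²) = 5.21 + 2×2.58×3.162 = 21.53 m.
Hydraulic radius R = A/P = 33.41/21.53 = 1.552 m.
V = (1/n) R^(2/3) √S = (1/0.013) × 1.552^(2/3) × √0.0056 = 7.716 m/s. Hydraulic depth D_h = A/T = 33.41/20.69 = 1.615 m.
Froude number Fr = V/√(g·D_h) = 7.716/√(9.81×1.615) = 1.94, which is greater than 1, so the flow is supercritical.

supercritical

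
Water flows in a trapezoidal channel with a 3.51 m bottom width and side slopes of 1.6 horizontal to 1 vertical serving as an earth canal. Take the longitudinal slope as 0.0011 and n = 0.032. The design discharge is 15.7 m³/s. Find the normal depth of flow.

y_n = 1.99 m

Manning's equation rearranged: A R^(2/3) = nQ / (1·√S) = 0.032 × 15.7 / (√0.0011) = 15.15.
Trying y = 2.46 m: A R^(2/3) = 23.27 — high.
Trying y = 1.52 m: A R^(2/3) = 8.892 — low.
Trying y = 1.99 m: A R^(2/3) = 15.12 — close enough.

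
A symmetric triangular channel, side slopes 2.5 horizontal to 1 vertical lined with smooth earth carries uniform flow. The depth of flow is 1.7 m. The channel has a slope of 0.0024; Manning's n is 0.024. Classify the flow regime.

For a triangular section with side slope z = 2.5: A = zy² = 2.5×1.7² = 7.225 m²; P = 2y√(1+z²) = 2×1.7×2.693 = 9.155 m.
Hydraulic radius R = A/P = 7.225/9.155 = 0.7892 m.
V = (1/n) R^(2/3) √S = (1/0.024) × 0.7892^(2/3) × √0.0024 = 1.743 m/s. Hydraulic depth D_h = A/T = 7.225/8.5 = 0.85 m.
Froude number Fr = V/√(g·D_h) = 1.743/√(9.81×0.85) = 0.604, which is less than 1, so the flow is subcritical.

subcritical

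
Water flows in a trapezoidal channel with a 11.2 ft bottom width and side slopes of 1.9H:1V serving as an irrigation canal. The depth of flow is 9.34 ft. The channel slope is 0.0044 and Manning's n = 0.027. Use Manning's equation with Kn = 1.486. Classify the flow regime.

With bottom width b = 11.2 ft and side slope z = 1.9: A = (b + zy)y = (11.2 + 1.9×9.34)×9.34 = 270.4 ft²; P = b + 2y√(1+z²) = 11.2 + 2×9.34×2.147 = 51.31 ft.
Hydraulic radius R = A/P = 270.4/51.31 = 5.269 ft.
V = (1.486/n) R^(2/3) √S = (1.486/0.027) × 5.269^(2/3) × √0.0044 = 11.05 ft/s. Hydraulic depth D_h = A/T = 270.4/46.69 = 5.79 ft.
Froude number Fr = V/√(g·D_h) = 11.05/√(32.2×5.79) = 0.81, which is less than 1, so the flow is subcritical.

subcritical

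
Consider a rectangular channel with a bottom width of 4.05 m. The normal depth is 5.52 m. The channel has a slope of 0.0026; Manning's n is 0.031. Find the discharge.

Q = 47.8 m³/s

Flow area A = b·y = 4.05 × 5.52 = 22.36 m². Wetted perimeter P = b + 2y = 4.05 + 2×5.52 = 15.09 m.
Hydraulic radius R = A/P = 22.36/15.09 = 1.482 m.
Manning's equation: Q = (1/n) A R^(2/3) S^(1/2) = (1/0.031) × 22.36 × 1.482^(2/3) × 0.0026^(1/2) = 47.8 m³/s.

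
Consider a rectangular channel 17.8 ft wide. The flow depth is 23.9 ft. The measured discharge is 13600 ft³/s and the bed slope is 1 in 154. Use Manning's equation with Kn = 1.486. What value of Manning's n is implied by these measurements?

n = 0.013

Flow area A = b·y = 17.8 × 23.9 = 425.4 ft². Wetted perimeter P = b + 2y = 17.8 + 2×23.9 = 65.6 ft.
Hydraulic radius R = A/P = 425.4/65.6 = 6.485 ft.
Rearranging Manning's equation: n = (1.486/Q) A R^(2/3) S^(1/2) = (1.486/13600) × 425.4 × 6.485^(2/3) × √0.006494 = 0.013.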